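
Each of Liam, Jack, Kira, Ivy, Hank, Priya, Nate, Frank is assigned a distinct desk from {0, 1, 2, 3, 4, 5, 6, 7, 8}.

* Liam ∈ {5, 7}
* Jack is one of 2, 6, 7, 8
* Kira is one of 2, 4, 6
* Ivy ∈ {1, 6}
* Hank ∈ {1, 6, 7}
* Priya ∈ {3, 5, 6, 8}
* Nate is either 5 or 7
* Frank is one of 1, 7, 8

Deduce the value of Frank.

8

The 8 variables together cover exactly {1, 2, 3, 4, 5, 6, 7, 8} — 8 values for 8 variables — and 3 appears only in Priya's list, so Priya = 3.
The 7 still-open variables draw from only 7 values {1, 2, 4, 5, 6, 7, 8}, so each is used; only Kira can be 4, hence Kira = 4.
The 6 still-open variables draw from only 6 values {1, 2, 5, 6, 7, 8}, so each is used; only Jack can be 2, hence Jack = 2.
The 5 still-open variables draw from only 5 values {1, 5, 6, 7, 8}, so each is used; only Frank can be 8, hence Frank = 8.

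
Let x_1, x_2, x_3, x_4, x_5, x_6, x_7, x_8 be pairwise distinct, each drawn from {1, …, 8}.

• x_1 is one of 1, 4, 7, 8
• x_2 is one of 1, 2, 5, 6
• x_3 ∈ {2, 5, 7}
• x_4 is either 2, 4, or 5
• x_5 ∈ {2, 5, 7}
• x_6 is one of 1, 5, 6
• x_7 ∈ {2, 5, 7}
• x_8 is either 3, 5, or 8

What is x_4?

Among the 8 variables, 3 fits only x_8 (and all 8 values in {1, 2, 3, 4, 5, 6, 7, 8} must be used), so x_8 = 3.
Among the 7 still-open variables, 8 fits only x_1 (and all 7 values in {1, 2, 4, 5, 6, 7, 8} must be used), so x_1 = 8.
The 6 still-open variables draw from only 6 values {1, 2, 4, 5, 6, 7}, so each is used; only x_4 can be 4, hence x_4 = 4.

4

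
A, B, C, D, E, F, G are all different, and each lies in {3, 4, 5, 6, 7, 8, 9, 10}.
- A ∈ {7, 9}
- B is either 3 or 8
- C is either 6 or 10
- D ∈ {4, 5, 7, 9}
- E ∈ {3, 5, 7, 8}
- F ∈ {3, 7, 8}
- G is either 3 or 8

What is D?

4

B and G share exactly the 2 values {3, 8}; by pigeonhole those values go to them, so strike 3, 8 from E, F.
That leaves F = 7. Remove 7 from A, D, E.
A's domain is down to {9}, so A = 9. Strike 9 from D.
E must be 5 (only option left). So D can't be 5.
So D = 4.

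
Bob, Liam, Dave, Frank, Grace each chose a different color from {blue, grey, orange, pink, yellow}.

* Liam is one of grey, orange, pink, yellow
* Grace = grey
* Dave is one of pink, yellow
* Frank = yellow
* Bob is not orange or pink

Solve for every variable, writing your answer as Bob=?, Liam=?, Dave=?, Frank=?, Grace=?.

Frank's domain is down to {yellow}, so Frank = yellow. Eliminate yellow elsewhere: Bob, Liam, Dave.
Grace has just one choice, so Grace = grey. So Bob, Liam can't be grey.
Bob's domain is down to {blue}, so Bob = blue.
Dave must be pink (only option left). Eliminate pink elsewhere: Liam.
That leaves Liam = orange.

Bob=blue, Liam=orange, Dave=pink, Frank=yellow, Grace=grey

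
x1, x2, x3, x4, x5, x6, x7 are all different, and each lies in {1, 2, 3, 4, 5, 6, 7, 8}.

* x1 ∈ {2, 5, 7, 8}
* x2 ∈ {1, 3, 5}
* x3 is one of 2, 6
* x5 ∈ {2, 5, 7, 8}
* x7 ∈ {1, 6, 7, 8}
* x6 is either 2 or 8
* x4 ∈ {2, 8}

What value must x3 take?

6

The 7 variables together cover exactly {1, 2, 3, 5, 6, 7, 8} — 7 values for 7 variables — and 3 appears only in x2's list, so x2 = 3.
Among the 6 still-open variables, 1 fits only x7 (and all 6 values in {1, 2, 5, 6, 7, 8} must be used), so x7 = 1.
Among the 5 still-open variables, 6 fits only x3 (and all 5 values in {2, 5, 6, 7, 8} must be used), so x3 = 6.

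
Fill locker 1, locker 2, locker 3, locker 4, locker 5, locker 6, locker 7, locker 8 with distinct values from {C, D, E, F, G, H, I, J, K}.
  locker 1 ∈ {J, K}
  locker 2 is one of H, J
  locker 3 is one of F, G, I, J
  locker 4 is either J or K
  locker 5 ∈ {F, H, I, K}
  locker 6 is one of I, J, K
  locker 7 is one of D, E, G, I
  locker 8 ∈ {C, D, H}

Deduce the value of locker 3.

G

The 2 variables locker 1 and locker 4 are confined to {J, K}, which locks those values in; drop them from locker 2, locker 3, locker 5, locker 6.
locker 2 has just one choice, so locker 2 = H. Remove H from locker 5, locker 8.
locker 6's domain is down to {I}, so locker 6 = I. Remove I from locker 3, locker 5, locker 7.
locker 5's domain is down to {F}, so locker 5 = F. Eliminate F elsewhere: locker 3.
So locker 3 = G.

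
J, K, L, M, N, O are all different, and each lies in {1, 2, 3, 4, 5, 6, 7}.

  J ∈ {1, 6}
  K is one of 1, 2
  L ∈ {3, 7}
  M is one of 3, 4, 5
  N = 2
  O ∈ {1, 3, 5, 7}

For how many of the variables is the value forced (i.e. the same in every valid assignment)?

N's domain is down to {2}, so N = 2. Eliminate 2 elsewhere: K.
K's domain is down to {1}, so K = 1. Eliminate 1 elsewhere: J, O.
J must be 6 (only option left).
Determined: J=6, K=1, N=2. The other variables each still have more than one consistent value. That makes 3.

3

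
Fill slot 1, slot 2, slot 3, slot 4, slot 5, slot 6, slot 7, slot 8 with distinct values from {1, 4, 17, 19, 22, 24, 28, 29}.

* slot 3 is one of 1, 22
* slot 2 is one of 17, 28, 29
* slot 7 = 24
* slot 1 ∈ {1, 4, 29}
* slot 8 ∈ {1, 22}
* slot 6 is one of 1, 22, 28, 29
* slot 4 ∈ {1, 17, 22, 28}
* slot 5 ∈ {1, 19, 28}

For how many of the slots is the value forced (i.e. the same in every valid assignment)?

slot 7 must be 24 (only option left).
The 7 still-open variables together cover exactly {1, 4, 17, 19, 22, 28, 29} — 7 values for 7 variables — and 4 appears only in slot 1's list, so slot 1 = 4.
The 6 still-open variables draw from only 6 values {1, 17, 19, 22, 28, 29}, so each is used; only slot 5 can be 19, hence slot 5 = 19.
slot 3 and slot 8 share exactly the 2 values {1, 22}; by pigeonhole those values go to them, so strike 1, 22 from slot 4, slot 6.
Determined: slot 1=4, slot 5=19, slot 7=24. The other slots each still have more than one consistent value. That makes 3.

3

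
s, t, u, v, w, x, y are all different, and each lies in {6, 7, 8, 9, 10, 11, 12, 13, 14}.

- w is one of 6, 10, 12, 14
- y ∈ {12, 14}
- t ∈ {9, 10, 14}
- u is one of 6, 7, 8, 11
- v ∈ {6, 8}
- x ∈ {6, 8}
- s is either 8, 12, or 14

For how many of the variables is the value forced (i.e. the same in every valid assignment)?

v and x share exactly the 2 values {6, 8}; by pigeonhole those values go to them, so strike 6, 8 from s, u, w.
The 2 variables s and y are confined to {12, 14}, which locks those values in; drop them from t, w.
w's domain is down to {10}, so w = 10. Remove 10 from t.
That leaves t = 9.
Determined: t=9, w=10. The other variables each still have more than one consistent value. That makes 2.

2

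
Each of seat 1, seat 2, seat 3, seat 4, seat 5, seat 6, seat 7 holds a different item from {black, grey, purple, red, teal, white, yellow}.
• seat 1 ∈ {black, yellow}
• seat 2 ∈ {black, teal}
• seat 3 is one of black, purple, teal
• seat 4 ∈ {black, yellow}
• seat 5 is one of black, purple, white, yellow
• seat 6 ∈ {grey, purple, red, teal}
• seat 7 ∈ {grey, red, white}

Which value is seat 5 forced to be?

white

seat 1 and seat 4 share exactly the 2 values {black, yellow}; by pigeonhole those values go to them, so strike black, yellow from seat 2, seat 3, seat 5.
seat 2 must be teal (only option left). Strike teal from seat 3, seat 6.
seat 3's domain is down to {purple}, so seat 3 = purple. Strike purple from seat 5, seat 6.
So seat 5 = white.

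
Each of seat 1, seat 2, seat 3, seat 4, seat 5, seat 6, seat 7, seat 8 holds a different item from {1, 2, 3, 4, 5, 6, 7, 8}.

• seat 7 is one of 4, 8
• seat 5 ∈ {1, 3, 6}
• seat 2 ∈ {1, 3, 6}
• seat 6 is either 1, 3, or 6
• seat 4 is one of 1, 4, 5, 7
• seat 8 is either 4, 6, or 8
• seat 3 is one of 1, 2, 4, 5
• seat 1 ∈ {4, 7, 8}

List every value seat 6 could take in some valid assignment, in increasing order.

1, 3, 6

The 8 variables together cover exactly {1, 2, 3, 4, 5, 6, 7, 8} — 8 values for 8 variables — and 2 appears only in seat 3's list, so seat 3 = 2.
The 7 still-open variables together cover exactly {1, 3, 4, 5, 6, 7, 8} — 7 values for 7 variables — and 5 appears only in seat 4's list, so seat 4 = 5.
Among the 6 still-open variables, 7 fits only seat 1 (and all 6 values in {1, 3, 4, 6, 7, 8} must be used), so seat 1 = 7.
seat 2, seat 5, seat 6 share exactly the 3 values {1, 3, 6}; by pigeonhole those values go to them, so strike 1, 3, 6 from seat 8.
No further eliminations apply; seat 6 can still be any of 1, 3, 6.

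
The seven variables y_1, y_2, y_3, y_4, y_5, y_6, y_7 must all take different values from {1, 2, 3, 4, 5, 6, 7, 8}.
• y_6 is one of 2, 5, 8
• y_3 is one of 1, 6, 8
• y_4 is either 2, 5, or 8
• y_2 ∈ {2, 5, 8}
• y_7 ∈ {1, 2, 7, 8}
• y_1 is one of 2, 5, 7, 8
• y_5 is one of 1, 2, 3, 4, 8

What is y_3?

6

y_2, y_4, y_6 between them cover only {2, 5, 8} — a naked triple. Remove those values from y_1, y_3, y_5, y_7.
y_1 has just one choice, so y_1 = 7. So y_7 can't be 7.
y_7's domain is down to {1}, so y_7 = 1. So y_3, y_5 can't be 1.
So y_3 = 6.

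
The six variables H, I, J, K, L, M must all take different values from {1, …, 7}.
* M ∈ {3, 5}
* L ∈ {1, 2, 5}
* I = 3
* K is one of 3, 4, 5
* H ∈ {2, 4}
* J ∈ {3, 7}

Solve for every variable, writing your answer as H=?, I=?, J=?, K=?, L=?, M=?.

I has just one choice, so I = 3. Remove 3 from J, K, M.
J has just one choice, so J = 7.
M has just one choice, so M = 5. Eliminate 5 elsewhere: K, L.
K has just one choice, so K = 4. Remove 4 from H.
H has just one choice, so H = 2. Remove 2 from L.
L's domain is down to {1}, so L = 1.

H=2, I=3, J=7, K=4, L=1, M=5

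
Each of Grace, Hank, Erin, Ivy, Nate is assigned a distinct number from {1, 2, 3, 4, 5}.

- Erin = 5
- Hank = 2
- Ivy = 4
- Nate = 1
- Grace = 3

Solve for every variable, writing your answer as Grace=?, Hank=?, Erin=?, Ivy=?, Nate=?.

Grace=3, Hank=2, Erin=5, Ivy=4, Nate=1

Grace must be 3 (only option left).
Hank must be 2 (only option left).
That leaves Erin = 5.
That leaves Ivy = 4.
Nate must be 1 (only option left).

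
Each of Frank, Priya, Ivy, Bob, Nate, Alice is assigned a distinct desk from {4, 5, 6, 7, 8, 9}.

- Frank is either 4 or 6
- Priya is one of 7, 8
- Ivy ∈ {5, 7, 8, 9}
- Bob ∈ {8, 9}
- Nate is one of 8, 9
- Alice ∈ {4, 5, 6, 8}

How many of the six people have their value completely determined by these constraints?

The 2 variables Bob and Nate are confined to {8, 9}, which locks those values in; drop them from Priya, Ivy, Alice.
Priya has just one choice, so Priya = 7. So Ivy can't be 7.
Ivy has just one choice, so Ivy = 5. Strike 5 from Alice.
Determined: Priya=7, Ivy=5. The other people each still have more than one consistent value. That makes 2.

2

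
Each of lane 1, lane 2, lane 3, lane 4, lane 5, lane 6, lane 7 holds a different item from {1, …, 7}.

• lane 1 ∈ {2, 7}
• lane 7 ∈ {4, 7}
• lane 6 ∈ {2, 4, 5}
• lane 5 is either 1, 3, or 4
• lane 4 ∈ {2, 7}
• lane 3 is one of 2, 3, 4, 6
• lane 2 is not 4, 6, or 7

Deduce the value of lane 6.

Among the 7 variables, 6 fits only lane 3 (and all 7 values in {1, 2, 3, 4, 5, 6, 7} must be used), so lane 3 = 6.
The 2 variables lane 1 and lane 4 are confined to {2, 7}, which locks those values in; drop them from lane 2, lane 6, lane 7.
lane 7 must be 4 (only option left). Eliminate 4 elsewhere: lane 5, lane 6.
So lane 6 = 5.

5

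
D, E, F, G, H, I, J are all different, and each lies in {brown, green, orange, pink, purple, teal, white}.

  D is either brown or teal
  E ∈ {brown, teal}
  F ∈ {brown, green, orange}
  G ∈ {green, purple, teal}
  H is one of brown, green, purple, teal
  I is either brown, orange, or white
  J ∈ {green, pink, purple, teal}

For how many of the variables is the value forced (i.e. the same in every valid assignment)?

3

The 7 variables together cover exactly {brown, green, orange, pink, purple, teal, white} — 7 values for 7 variables — and pink appears only in J's list, so J = pink.
The 6 still-open variables draw from only 6 values {brown, green, orange, purple, teal, white}, so each is used; only I can be white, hence I = white.
The 5 still-open variables draw from only 5 values {brown, green, orange, purple, teal}, so each is used; only F can be orange, hence F = orange.
D and E share exactly the 2 values {brown, teal}; by pigeonhole those values go to them, so strike brown, teal from G, H.
Determined: F=orange, I=white, J=pink. The other variables each still have more than one consistent value. That makes 3.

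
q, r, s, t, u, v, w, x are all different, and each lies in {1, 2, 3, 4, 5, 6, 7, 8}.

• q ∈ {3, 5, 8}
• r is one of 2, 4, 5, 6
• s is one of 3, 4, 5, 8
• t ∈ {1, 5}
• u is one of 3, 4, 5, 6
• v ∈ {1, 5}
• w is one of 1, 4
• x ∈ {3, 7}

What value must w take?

4

Among the 8 variables, 2 fits only r (and all 8 values in {1, 2, 3, 4, 5, 6, 7, 8} must be used), so r = 2.
Among the 7 still-open variables, 6 fits only u (and all 7 values in {1, 3, 4, 5, 6, 7, 8} must be used), so u = 6.
Among the 6 still-open variables, 7 fits only x (and all 6 values in {1, 3, 4, 5, 7, 8} must be used), so x = 7.
t and v between them cover only {1, 5} — a naked pair. Remove those values from q, s, w.
So w = 4.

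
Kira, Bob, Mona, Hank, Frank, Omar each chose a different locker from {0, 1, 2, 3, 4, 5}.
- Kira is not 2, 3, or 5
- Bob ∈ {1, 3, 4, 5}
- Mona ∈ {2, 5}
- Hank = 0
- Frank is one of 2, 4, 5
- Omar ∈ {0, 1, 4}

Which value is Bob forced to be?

Hank's domain is down to {0}, so Hank = 0. Strike 0 from Kira, Omar.
The 5 still-open variables draw from only 5 values {1, 2, 3, 4, 5}, so each is used; only Bob can be 3, hence Bob = 3.

3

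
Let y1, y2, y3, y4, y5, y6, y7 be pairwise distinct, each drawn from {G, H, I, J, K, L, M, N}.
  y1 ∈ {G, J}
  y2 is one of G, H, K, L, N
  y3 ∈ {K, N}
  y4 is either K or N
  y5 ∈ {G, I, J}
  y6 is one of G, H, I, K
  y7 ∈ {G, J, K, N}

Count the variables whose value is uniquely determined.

3

Among the 7 variables, L fits only y2 (and all 7 values in {G, H, I, J, K, L, N} must be used), so y2 = L.
The 6 still-open variables draw from only 6 values {G, H, I, J, K, N}, so each is used; only y6 can be H, hence y6 = H.
The 5 still-open variables draw from only 5 values {G, I, J, K, N}, so each is used; only y5 can be I, hence y5 = I.
The 2 variables y3 and y4 are confined to {K, N}, which locks those values in; drop them from y7.
Determined: y2=L, y5=I, y6=H. The other variables each still have more than one consistent value. That makes 3.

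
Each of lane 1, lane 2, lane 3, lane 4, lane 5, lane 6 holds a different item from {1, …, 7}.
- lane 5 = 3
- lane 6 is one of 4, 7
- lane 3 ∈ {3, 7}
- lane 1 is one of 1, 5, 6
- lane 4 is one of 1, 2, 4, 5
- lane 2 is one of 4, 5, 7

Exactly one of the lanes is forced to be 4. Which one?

lane 5 must be 3 (only option left). Eliminate 3 elsewhere: lane 3.
lane 3 has just one choice, so lane 3 = 7. Remove 7 from lane 2, lane 6.
So 4 goes to lane 6.

lane 6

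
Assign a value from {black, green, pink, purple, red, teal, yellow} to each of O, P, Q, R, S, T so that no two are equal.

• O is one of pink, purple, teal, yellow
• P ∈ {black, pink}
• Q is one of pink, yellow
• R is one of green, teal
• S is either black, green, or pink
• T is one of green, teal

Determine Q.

The 6 variables draw from only 6 values {black, green, pink, purple, teal, yellow}, so each is used; only O can be purple, hence O = purple.
The 5 still-open variables draw from only 5 values {black, green, pink, teal, yellow}, so each is used; only Q can be yellow, hence Q = yellow.

yellow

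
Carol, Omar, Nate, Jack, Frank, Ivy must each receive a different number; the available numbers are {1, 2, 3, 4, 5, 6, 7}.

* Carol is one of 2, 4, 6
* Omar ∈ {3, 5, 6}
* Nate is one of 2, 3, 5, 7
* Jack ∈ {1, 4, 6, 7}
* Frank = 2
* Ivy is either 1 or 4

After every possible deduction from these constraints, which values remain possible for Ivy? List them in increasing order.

1, 4

Frank must be 2 (only option left). Strike 2 from Carol, Nate.
No further eliminations apply; Ivy can still be any of 1, 4.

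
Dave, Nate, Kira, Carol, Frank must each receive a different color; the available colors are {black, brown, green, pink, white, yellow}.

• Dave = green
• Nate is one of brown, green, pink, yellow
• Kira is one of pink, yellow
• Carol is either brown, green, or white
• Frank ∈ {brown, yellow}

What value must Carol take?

white

Dave has just one choice, so Dave = green. Remove green from Nate, Carol.
The 4 still-open variables draw from only 4 values {brown, pink, white, yellow}, so each is used; only Carol can be white, hence Carol = white.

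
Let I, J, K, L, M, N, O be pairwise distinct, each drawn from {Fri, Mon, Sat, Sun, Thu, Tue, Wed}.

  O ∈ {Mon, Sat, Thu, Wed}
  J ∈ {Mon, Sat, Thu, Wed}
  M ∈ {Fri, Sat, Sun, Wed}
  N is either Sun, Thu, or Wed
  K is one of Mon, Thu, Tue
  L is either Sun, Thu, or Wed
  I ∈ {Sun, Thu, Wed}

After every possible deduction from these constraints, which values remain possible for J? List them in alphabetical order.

Mon, Sat

The 7 variables together cover exactly {Fri, Mon, Sat, Sun, Thu, Tue, Wed} — 7 values for 7 variables — and Fri appears only in M's list, so M = Fri.
The 6 still-open variables together cover exactly {Mon, Sat, Sun, Thu, Tue, Wed} — 6 values for 6 variables — and Tue appears only in K's list, so K = Tue.
I, L, N between them cover only {Sun, Thu, Wed} — a naked triple. Remove those values from J, O.
No further eliminations apply; J can still be any of Mon, Sat.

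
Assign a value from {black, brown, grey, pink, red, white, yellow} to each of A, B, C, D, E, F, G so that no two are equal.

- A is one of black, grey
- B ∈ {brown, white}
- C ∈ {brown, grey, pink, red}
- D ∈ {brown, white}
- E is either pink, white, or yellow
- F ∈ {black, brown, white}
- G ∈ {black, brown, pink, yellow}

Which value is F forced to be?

black

The 7 variables draw from only 7 values {black, brown, grey, pink, red, white, yellow}, so each is used; only C can be red, hence C = red.
The 6 still-open variables together cover exactly {black, brown, grey, pink, white, yellow} — 6 values for 6 variables — and grey appears only in A's list, so A = grey.
B and D between them cover only {brown, white} — a naked pair. Remove those values from E, F, G.
So F = black.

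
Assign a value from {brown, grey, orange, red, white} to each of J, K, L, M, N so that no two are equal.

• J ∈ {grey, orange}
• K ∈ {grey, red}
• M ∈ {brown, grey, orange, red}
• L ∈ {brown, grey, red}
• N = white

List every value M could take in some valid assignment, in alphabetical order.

brown, grey, orange, red

N has just one choice, so N = white.
No further eliminations apply; M can still be any of brown, grey, orange, red.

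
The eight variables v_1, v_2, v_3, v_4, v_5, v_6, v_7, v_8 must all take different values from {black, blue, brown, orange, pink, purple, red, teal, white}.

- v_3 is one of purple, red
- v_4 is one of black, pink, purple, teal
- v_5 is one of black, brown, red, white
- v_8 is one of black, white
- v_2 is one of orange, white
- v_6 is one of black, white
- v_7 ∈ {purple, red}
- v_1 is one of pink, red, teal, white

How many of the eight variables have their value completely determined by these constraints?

The 8 variables draw from only 8 values {black, brown, orange, pink, purple, red, teal, white}, so each is used; only v_5 can be brown, hence v_5 = brown.
Among the 7 still-open variables, orange fits only v_2 (and all 7 values in {black, orange, pink, purple, red, teal, white} must be used), so v_2 = orange.
The 2 variables v_3 and v_7 are confined to {purple, red}, which locks those values in; drop them from v_1, v_4.
v_6 and v_8 between them cover only {black, white} — a naked pair. Remove those values from v_1, v_4.
Determined: v_2=orange, v_5=brown. The other variables each still have more than one consistent value. That makes 2.

2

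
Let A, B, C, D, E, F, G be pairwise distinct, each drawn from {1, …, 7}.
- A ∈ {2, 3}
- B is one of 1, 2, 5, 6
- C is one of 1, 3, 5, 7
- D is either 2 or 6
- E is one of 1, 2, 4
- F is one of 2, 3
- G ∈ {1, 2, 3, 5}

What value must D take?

6

The 7 variables draw from only 7 values {1, 2, 3, 4, 5, 6, 7}, so each is used; only E can be 4, hence E = 4.
The 6 still-open variables together cover exactly {1, 2, 3, 5, 6, 7} — 6 values for 6 variables — and 7 appears only in C's list, so C = 7.
A and F between them cover only {2, 3} — a naked pair. Remove those values from B, D, G.
So D = 6.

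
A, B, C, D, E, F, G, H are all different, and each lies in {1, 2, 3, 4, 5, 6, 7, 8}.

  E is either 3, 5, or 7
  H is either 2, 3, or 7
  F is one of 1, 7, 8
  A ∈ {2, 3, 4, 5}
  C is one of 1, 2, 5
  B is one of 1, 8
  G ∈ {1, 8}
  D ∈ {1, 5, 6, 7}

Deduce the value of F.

Among the 8 variables, 4 fits only A (and all 8 values in {1, 2, 3, 4, 5, 6, 7, 8} must be used), so A = 4.
The 7 still-open variables together cover exactly {1, 2, 3, 5, 6, 7, 8} — 7 values for 7 variables — and 6 appears only in D's list, so D = 6.
The 2 variables B and G are confined to {1, 8}, which locks those values in; drop them from C, F.
So F = 7.

7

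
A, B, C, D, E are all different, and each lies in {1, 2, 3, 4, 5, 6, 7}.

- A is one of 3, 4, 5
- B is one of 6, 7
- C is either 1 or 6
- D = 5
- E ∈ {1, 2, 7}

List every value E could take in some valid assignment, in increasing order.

1, 2, 7

D has just one choice, so D = 5. So A can't be 5.
No further eliminations apply; E can still be any of 1, 2, 7.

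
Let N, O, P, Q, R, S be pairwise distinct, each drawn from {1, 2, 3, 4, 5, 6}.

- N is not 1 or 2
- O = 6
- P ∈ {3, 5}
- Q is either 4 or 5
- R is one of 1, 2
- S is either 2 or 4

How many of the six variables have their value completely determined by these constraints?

3

O must be 6 (only option left). Remove 6 from N.
The 5 still-open variables together cover exactly {1, 2, 3, 4, 5} — 5 values for 5 variables — and 1 appears only in R's list, so R = 1.
The 4 still-open variables draw from only 4 values {2, 3, 4, 5}, so each is used; only S can be 2, hence S = 2.
Determined: O=6, R=1, S=2. The other variables each still have more than one consistent value. That makes 3.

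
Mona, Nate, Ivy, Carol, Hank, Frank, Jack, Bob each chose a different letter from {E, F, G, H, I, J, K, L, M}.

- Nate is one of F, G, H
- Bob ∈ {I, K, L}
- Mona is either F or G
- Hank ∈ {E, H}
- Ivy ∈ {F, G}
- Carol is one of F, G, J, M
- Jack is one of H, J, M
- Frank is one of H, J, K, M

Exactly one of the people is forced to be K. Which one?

Frank

Mona and Ivy between them cover only {F, G} — a naked pair. Remove those values from Nate, Carol.
Nate has just one choice, so Nate = H. Remove H from Hank, Frank, Jack.
Hank's domain is down to {E}, so Hank = E.
Carol and Jack between them cover only {J, M} — a naked pair. Remove those values from Frank.
So K goes to Frank.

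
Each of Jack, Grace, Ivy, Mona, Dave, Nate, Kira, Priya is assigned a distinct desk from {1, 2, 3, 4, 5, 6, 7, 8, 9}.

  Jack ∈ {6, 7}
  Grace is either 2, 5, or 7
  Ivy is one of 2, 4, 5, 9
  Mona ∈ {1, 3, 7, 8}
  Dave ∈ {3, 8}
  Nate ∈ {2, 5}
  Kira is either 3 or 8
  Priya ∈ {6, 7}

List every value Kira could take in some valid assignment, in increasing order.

3, 8

The 2 variables Jack and Priya are confined to {6, 7}, which locks those values in; drop them from Grace, Mona.
The 2 variables Grace and Nate are confined to {2, 5}, which locks those values in; drop them from Ivy.
The 2 variables Dave and Kira are confined to {3, 8}, which locks those values in; drop them from Mona.
Mona must be 1 (only option left).
No further eliminations apply; Kira can still be any of 3, 8.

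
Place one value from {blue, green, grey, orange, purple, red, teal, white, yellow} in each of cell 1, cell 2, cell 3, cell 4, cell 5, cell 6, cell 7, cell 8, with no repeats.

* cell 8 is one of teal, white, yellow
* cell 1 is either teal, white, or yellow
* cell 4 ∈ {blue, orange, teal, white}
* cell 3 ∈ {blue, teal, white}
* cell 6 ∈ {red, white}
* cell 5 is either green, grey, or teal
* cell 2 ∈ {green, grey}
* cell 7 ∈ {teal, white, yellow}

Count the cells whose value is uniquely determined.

3

Among the 8 variables, orange fits only cell 4 (and all 8 values in {blue, green, grey, orange, red, teal, white, yellow} must be used), so cell 4 = orange.
Among the 7 still-open variables, blue fits only cell 3 (and all 7 values in {blue, green, grey, red, teal, white, yellow} must be used), so cell 3 = blue.
The 6 still-open variables together cover exactly {green, grey, red, teal, white, yellow} — 6 values for 6 variables — and red appears only in cell 6's list, so cell 6 = red.
cell 1, cell 7, cell 8 share exactly the 3 values {teal, white, yellow}; by pigeonhole those values go to them, so strike teal, white, yellow from cell 5.
Determined: cell 3=blue, cell 4=orange, cell 6=red. The other cells each still have more than one consistent value. That makes 3.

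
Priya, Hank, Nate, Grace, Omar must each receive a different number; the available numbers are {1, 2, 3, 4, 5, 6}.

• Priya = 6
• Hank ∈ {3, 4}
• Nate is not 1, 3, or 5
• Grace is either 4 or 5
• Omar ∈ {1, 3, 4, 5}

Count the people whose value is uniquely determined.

Priya's domain is down to {6}, so Priya = 6. Remove 6 from Nate.
Determined: Priya=6. The other people each still have more than one consistent value. That makes 1.

1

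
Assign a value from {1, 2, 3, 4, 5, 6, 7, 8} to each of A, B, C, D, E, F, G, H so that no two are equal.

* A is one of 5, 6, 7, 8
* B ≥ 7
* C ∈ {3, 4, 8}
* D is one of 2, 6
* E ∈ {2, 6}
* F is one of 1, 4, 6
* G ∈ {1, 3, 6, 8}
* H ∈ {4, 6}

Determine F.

The 8 variables together cover exactly {1, 2, 3, 4, 5, 6, 7, 8} — 8 values for 8 variables — and 5 appears only in A's list, so A = 5.
The 7 still-open variables draw from only 7 values {1, 2, 3, 4, 6, 7, 8}, so each is used; only B can be 7, hence B = 7.
The 2 variables D and E are confined to {2, 6}, which locks those values in; drop them from F, G, H.
That leaves H = 4. Eliminate 4 elsewhere: C, F.
So F = 1.

1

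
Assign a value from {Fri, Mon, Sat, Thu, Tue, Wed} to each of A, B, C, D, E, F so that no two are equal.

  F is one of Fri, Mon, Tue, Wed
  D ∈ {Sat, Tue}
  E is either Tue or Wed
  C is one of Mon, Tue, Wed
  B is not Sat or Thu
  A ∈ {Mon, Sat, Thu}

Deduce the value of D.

The 6 variables draw from only 6 values {Fri, Mon, Sat, Thu, Tue, Wed}, so each is used; only A can be Thu, hence A = Thu.
The 5 still-open variables draw from only 5 values {Fri, Mon, Sat, Tue, Wed}, so each is used; only D can be Sat, hence D = Sat.

Sat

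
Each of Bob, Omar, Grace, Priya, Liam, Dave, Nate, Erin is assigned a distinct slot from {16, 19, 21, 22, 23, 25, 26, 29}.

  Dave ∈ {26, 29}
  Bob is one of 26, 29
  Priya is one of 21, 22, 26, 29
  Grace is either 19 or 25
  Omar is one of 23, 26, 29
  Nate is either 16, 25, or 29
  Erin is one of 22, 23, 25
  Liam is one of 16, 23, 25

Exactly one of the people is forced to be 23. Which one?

The 8 variables together cover exactly {16, 19, 21, 22, 23, 25, 26, 29} — 8 values for 8 variables — and 19 appears only in Grace's list, so Grace = 19.
Among the 7 still-open variables, 21 fits only Priya (and all 7 values in {16, 21, 22, 23, 25, 26, 29} must be used), so Priya = 21.
The 6 still-open variables draw from only 6 values {16, 22, 23, 25, 26, 29}, so each is used; only Erin can be 22, hence Erin = 22.
Bob and Dave share exactly the 2 values {26, 29}; by pigeonhole those values go to them, so strike 26, 29 from Omar, Nate.
So 23 goes to Omar.

Omar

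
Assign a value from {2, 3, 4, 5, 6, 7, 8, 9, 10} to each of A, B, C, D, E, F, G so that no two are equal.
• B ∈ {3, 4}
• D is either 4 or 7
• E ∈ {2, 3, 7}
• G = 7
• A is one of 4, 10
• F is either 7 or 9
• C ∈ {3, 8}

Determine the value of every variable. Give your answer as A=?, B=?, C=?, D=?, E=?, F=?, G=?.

G must be 7 (only option left). So D, E, F can't be 7.
D's domain is down to {4}, so D = 4. Remove 4 from A, B.
F must be 9 (only option left).
A has just one choice, so A = 10.
B's domain is down to {3}, so B = 3. Remove 3 from C, E.
C has just one choice, so C = 8.
E's domain is down to {2}, so E = 2.

A=10, B=3, C=8, D=4, E=2, F=9, G=7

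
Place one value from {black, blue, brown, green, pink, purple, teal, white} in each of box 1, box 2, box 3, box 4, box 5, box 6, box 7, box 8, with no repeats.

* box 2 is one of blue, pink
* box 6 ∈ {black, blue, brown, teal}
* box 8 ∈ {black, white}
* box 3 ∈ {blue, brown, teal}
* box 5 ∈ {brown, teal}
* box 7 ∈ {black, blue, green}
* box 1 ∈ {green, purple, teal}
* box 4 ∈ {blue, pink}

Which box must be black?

The 8 variables draw from only 8 values {black, blue, brown, green, pink, purple, teal, white}, so each is used; only box 1 can be purple, hence box 1 = purple.
The 7 still-open variables together cover exactly {black, blue, brown, green, pink, teal, white} — 7 values for 7 variables — and green appears only in box 7's list, so box 7 = green.
Among the 6 still-open variables, white fits only box 8 (and all 6 values in {black, blue, brown, pink, teal, white} must be used), so box 8 = white.
Among the 5 still-open variables, black fits only box 6 (and all 5 values in {black, blue, brown, pink, teal} must be used), so box 6 = black.

box 6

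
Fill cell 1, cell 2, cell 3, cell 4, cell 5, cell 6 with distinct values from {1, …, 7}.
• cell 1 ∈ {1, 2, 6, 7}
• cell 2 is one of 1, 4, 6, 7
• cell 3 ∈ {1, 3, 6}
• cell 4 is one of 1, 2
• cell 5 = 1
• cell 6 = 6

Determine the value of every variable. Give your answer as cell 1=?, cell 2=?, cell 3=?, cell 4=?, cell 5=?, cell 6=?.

cell 5 has just one choice, so cell 5 = 1. So cell 1, cell 2, cell 3, cell 4 can't be 1.
cell 6's domain is down to {6}, so cell 6 = 6. Strike 6 from cell 1, cell 2, cell 3.
cell 3 has just one choice, so cell 3 = 3.
That leaves cell 4 = 2. Eliminate 2 elsewhere: cell 1.
That leaves cell 1 = 7. So cell 2 can't be 7.
That leaves cell 2 = 4.

cell 1=7, cell 2=4, cell 3=3, cell 4=2, cell 5=1, cell 6=6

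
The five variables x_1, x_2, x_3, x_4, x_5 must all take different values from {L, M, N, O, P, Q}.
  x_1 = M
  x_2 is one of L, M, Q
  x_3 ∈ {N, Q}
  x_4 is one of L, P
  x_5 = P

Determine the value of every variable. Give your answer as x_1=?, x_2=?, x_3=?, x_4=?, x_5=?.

x_1 has just one choice, so x_1 = M. Eliminate M elsewhere: x_2.
x_5 has just one choice, so x_5 = P. Strike P from x_4.
x_4's domain is down to {L}, so x_4 = L. Strike L from x_2.
x_2 has just one choice, so x_2 = Q. Strike Q from x_3.
x_3 has just one choice, so x_3 = N.

x_1=M, x_2=Q, x_3=N, x_4=L, x_5=P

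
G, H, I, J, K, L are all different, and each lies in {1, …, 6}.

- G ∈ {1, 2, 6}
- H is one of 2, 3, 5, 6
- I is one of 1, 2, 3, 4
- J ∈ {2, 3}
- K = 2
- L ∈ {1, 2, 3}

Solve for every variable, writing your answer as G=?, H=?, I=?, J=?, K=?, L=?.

G=6, H=5, I=4, J=3, K=2, L=1

K has just one choice, so K = 2. Remove 2 from G, H, I, J, L.
J must be 3 (only option left). Remove 3 from H, I, L.
L must be 1 (only option left). Strike 1 from G, I.
G has just one choice, so G = 6. Strike 6 from H.
H must be 5 (only option left).
I has just one choice, so I = 4.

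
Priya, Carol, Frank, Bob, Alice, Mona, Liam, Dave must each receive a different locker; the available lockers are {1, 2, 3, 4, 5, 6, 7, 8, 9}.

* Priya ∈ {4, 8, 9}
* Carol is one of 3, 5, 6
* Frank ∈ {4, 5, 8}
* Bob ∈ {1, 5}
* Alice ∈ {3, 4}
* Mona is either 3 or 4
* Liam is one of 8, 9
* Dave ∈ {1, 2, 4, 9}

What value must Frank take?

5

The 8 variables together cover exactly {1, 2, 3, 4, 5, 6, 8, 9} — 8 values for 8 variables — and 2 appears only in Dave's list, so Dave = 2.
The 7 still-open variables together cover exactly {1, 3, 4, 5, 6, 8, 9} — 7 values for 7 variables — and 1 appears only in Bob's list, so Bob = 1.
The 6 still-open variables together cover exactly {3, 4, 5, 6, 8, 9} — 6 values for 6 variables — and 6 appears only in Carol's list, so Carol = 6.
Among the 5 still-open variables, 5 fits only Frank (and all 5 values in {3, 4, 5, 8, 9} must be used), so Frank = 5.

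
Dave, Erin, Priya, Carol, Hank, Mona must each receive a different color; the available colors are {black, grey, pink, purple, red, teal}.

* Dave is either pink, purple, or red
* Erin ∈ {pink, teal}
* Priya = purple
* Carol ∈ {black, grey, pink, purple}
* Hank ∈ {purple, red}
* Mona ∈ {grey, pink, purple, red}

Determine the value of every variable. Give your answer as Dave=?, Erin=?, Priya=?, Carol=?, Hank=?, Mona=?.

Dave=pink, Erin=teal, Priya=purple, Carol=black, Hank=red, Mona=grey

Priya's domain is down to {purple}, so Priya = purple. Strike purple from Dave, Carol, Hank, Mona.
Hank has just one choice, so Hank = red. So Dave, Mona can't be red.
That leaves Dave = pink. So Erin, Carol, Mona can't be pink.
Erin's domain is down to {teal}, so Erin = teal.
Mona has just one choice, so Mona = grey. Remove grey from Carol.
That leaves Carol = black.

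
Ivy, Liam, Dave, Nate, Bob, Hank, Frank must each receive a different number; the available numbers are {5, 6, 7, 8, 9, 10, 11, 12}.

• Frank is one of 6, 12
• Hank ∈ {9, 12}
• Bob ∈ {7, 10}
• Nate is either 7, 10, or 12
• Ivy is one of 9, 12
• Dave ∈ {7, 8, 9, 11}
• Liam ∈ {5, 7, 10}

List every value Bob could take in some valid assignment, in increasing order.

7, 10

Ivy and Hank share exactly the 2 values {9, 12}; by pigeonhole those values go to them, so strike 9, 12 from Dave, Nate, Frank.
That leaves Frank = 6.
The 2 variables Nate and Bob are confined to {7, 10}, which locks those values in; drop them from Liam, Dave.
Liam's domain is down to {5}, so Liam = 5.
No further eliminations apply; Bob can still be any of 7, 10.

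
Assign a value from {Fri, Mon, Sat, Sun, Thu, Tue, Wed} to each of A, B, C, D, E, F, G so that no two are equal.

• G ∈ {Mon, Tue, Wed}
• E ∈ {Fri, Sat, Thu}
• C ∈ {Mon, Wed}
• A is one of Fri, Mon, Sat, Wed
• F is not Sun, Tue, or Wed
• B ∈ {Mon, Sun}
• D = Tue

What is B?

D's domain is down to {Tue}, so D = Tue. Remove Tue from G.
Among the 6 still-open variables, Sun fits only B (and all 6 values in {Fri, Mon, Sat, Sun, Thu, Wed} must be used), so B = Sun.

Sun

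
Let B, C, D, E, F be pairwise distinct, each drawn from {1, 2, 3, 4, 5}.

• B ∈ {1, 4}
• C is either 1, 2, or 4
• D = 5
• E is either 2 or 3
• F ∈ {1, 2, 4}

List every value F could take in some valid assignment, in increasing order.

1, 2, 4

D has just one choice, so D = 5.
The 4 still-open variables together cover exactly {1, 2, 3, 4} — 4 values for 4 variables — and 3 appears only in E's list, so E = 3.
No further eliminations apply; F can still be any of 1, 2, 4.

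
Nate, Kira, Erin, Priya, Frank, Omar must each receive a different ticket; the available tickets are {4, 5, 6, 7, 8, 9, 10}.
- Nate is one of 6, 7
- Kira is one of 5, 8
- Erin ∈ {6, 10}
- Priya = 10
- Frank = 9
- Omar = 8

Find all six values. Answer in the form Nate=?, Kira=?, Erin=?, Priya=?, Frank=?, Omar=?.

Nate=7, Kira=5, Erin=6, Priya=10, Frank=9, Omar=8

Priya must be 10 (only option left). Strike 10 from Erin.
Frank's domain is down to {9}, so Frank = 9.
Omar must be 8 (only option left). Eliminate 8 elsewhere: Kira.
Kira has just one choice, so Kira = 5.
Erin's domain is down to {6}, so Erin = 6. Remove 6 from Nate.
Nate's domain is down to {7}, so Nate = 7.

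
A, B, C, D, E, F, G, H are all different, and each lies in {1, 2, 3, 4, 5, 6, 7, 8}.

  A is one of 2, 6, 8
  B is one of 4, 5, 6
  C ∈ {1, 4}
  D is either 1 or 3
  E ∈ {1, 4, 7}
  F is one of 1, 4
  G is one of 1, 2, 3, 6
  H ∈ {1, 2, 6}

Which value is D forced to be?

3

The 8 variables draw from only 8 values {1, 2, 3, 4, 5, 6, 7, 8}, so each is used; only B can be 5, hence B = 5.
The 7 still-open variables draw from only 7 values {1, 2, 3, 4, 6, 7, 8}, so each is used; only E can be 7, hence E = 7.
Among the 6 still-open variables, 8 fits only A (and all 6 values in {1, 2, 3, 4, 6, 8} must be used), so A = 8.
The 2 variables C and F are confined to {1, 4}, which locks those values in; drop them from D, G, H.
So D = 3.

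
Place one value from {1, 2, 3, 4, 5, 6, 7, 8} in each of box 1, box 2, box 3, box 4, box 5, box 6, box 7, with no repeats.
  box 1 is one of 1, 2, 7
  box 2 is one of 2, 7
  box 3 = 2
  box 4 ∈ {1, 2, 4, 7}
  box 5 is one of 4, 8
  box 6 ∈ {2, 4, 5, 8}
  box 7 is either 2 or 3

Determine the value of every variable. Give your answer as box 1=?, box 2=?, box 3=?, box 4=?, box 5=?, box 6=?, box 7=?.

box 3 has just one choice, so box 3 = 2. Remove 2 from box 1, box 2, box 4, box 6, box 7.
box 7 must be 3 (only option left).
box 2 must be 7 (only option left). Remove 7 from box 1, box 4.
box 1's domain is down to {1}, so box 1 = 1. Eliminate 1 elsewhere: box 4.
box 4 has just one choice, so box 4 = 4. Eliminate 4 elsewhere: box 5, box 6.
box 5 has just one choice, so box 5 = 8. So box 6 can't be 8.
That leaves box 6 = 5.

box 1=1, box 2=7, box 3=2, box 4=4, box 5=8, box 6=5, box 7=3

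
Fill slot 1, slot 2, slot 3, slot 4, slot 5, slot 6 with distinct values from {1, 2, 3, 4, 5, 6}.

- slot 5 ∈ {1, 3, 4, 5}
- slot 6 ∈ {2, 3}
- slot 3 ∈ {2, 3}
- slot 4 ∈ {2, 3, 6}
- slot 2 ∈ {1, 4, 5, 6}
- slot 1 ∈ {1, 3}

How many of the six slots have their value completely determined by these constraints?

2

slot 3 and slot 6 between them cover only {2, 3} — a naked pair. Remove those values from slot 1, slot 4, slot 5.
slot 1's domain is down to {1}, so slot 1 = 1. Remove 1 from slot 2, slot 5.
slot 4 has just one choice, so slot 4 = 6. Remove 6 from slot 2.
Determined: slot 1=1, slot 4=6. The other slots each still have more than one consistent value. That makes 2.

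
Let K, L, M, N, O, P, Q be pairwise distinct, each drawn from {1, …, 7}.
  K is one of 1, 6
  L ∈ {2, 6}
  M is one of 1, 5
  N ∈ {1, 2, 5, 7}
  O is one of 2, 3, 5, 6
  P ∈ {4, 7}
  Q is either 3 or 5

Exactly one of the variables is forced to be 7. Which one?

The 7 variables together cover exactly {1, 2, 3, 4, 5, 6, 7} — 7 values for 7 variables — and 4 appears only in P's list, so P = 4.
The 6 still-open variables together cover exactly {1, 2, 3, 5, 6, 7} — 6 values for 6 variables — and 7 appears only in N's list, so N = 7.

N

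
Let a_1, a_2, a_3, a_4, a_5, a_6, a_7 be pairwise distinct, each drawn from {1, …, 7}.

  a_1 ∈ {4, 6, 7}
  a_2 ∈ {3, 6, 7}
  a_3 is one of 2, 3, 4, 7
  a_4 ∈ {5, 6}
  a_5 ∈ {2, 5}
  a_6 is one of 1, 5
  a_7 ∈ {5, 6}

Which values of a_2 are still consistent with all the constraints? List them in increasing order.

3, 7

Among the 7 variables, 1 fits only a_6 (and all 7 values in {1, 2, 3, 4, 5, 6, 7} must be used), so a_6 = 1.
a_4 and a_7 share exactly the 2 values {5, 6}; by pigeonhole those values go to them, so strike 5, 6 from a_1, a_2, a_5.
a_5 has just one choice, so a_5 = 2. Strike 2 from a_3.
No further eliminations apply; a_2 can still be any of 3, 7.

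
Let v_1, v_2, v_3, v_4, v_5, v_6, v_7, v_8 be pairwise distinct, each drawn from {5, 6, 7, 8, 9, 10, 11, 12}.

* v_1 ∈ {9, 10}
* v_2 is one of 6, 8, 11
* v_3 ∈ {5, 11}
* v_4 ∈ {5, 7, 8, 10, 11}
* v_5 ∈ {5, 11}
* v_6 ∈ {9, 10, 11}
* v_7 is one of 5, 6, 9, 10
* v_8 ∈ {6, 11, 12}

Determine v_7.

The 8 variables draw from only 8 values {5, 6, 7, 8, 9, 10, 11, 12}, so each is used; only v_4 can be 7, hence v_4 = 7.
The 7 still-open variables draw from only 7 values {5, 6, 8, 9, 10, 11, 12}, so each is used; only v_2 can be 8, hence v_2 = 8.
The 6 still-open variables draw from only 6 values {5, 6, 9, 10, 11, 12}, so each is used; only v_8 can be 12, hence v_8 = 12.
The 5 still-open variables draw from only 5 values {5, 6, 9, 10, 11}, so each is used; only v_7 can be 6, hence v_7 = 6.

6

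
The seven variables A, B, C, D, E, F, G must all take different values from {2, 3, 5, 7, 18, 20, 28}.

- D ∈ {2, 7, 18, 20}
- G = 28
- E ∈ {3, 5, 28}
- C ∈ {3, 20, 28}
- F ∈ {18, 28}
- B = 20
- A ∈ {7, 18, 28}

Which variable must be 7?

B's domain is down to {20}, so B = 20. Remove 20 from C, D.
G's domain is down to {28}, so G = 28. So A, C, E, F can't be 28.
C must be 3 (only option left). Remove 3 from E.
E's domain is down to {5}, so E = 5.
F's domain is down to {18}, so F = 18. So A, D can't be 18.
So 7 goes to A.

A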